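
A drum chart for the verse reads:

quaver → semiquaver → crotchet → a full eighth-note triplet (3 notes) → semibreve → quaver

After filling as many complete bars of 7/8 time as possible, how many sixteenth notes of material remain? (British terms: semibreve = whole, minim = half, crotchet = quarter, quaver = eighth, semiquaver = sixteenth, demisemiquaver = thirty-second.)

One bar of 7/8 = 14 sixteenth notes.
Working in sixteenth notes: quaver = 2; semiquaver = 1; crotchet = 4; a full eighth-note triplet (3 notes) (three triplet eighths span one quarter) = 4; semibreve = 16; quaver = 2.
Sum: 2 + 1 + 4 + 4 + 16 + 2 = 29.
29 ÷ 14 = 2 complete bars with 1 sixteenth note remaining.

1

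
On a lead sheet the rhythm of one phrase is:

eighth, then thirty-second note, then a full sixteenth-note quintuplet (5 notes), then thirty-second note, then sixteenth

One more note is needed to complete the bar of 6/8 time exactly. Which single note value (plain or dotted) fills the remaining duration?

quarter note

The bar of 6/8 = 24 thirty-second notes.
Convert each value to thirty-second notes: eighth = 4; thirty-second note = 1; a full sixteenth-note quintuplet (5 notes) (five quintuplet sixteenths span one quarter) = 8; thirty-second note = 1; sixteenth = 2.
Altogether 4 + 1 + 8 + 1 + 2 = 16.
Remaining: 24 − 16 = 8 thirty-second notes, which is a quarter note.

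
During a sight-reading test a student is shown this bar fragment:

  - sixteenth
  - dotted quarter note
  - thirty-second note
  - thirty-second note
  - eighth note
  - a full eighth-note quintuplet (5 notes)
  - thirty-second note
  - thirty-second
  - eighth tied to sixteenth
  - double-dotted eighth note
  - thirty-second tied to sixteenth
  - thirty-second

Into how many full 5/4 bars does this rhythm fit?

1

One bar of 5/4 = 40 thirty-second notes.
Convert each value to thirty-second notes: sixteenth = 2; dotted quarter note = 12; thirty-second note = 1; thirty-second note = 1; eighth note = 4; a full eighth-note quintuplet (5 notes) (five quintuplet eighths span one half) = 16; thirty-second note = 1; thirty-second = 1; eighth tied to sixteenth (eighth + sixteenth) = 6; double-dotted eighth note = 7; thirty-second tied to sixteenth (thirty-second + sixteenth) = 3; thirty-second = 1.
Altogether 2 + 12 + 1 + 1 + 4 + 16 + 1 + 1 + 6 + 7 + 3 + 1 = 55.
55 ÷ 40 = 1 complete bar with 15 left over.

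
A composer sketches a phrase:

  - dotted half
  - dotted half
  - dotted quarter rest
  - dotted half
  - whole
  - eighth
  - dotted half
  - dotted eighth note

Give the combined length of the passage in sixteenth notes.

75

Express everything in sixteenth notes: dotted half = 12; dotted half = 12; dotted quarter rest = 6; dotted half = 12; whole = 16; eighth = 2; dotted half = 12; dotted eighth note = 3.
Total: 12 + 12 + 6 + 12 + 16 + 2 + 12 + 3 = 75 sixteenth notes.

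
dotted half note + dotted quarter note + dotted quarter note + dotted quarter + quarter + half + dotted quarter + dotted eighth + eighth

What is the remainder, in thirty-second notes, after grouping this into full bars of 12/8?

One bar of 12/8 = 24 sixteenth notes.
Express everything in sixteenth notes: dotted half note = 12; dotted quarter note = 6; dotted quarter note = 6; dotted quarter = 6; quarter = 4; half = 8; dotted quarter = 6; dotted eighth = 3; eighth = 2.
Total: 12 + 6 + 6 + 6 + 4 + 8 + 6 + 3 + 2 = 53.
53 ÷ 24 = 2 complete bars with 5 sixteenth notes remaining = 10 thirty-second notes.

10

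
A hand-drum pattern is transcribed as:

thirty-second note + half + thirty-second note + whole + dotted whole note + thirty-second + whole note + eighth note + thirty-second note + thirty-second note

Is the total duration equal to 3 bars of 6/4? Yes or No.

No

One bar of 6/4 = 48 thirty-second notes, so 3 bars = 144.
Express everything in thirty-second notes: thirty-second note = 1; half = 16; thirty-second note = 1; whole = 32; dotted whole note = 48; thirty-second = 1; whole note = 32; eighth note = 4; thirty-second note = 1; thirty-second note = 1.
Sum: 1 + 16 + 1 + 32 + 48 + 1 + 32 + 4 + 1 + 1 = 137.
137 falls short of 144, so the answer is No.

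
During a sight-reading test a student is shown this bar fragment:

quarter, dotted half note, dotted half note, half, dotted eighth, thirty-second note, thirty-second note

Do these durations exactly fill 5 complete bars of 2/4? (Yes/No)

One bar of 2/4 = 16 thirty-second notes, so 5 bars = 80.
In thirty-second notes: quarter = 8; dotted half note = 24; dotted half note = 24; half = 16; dotted eighth = 6; thirty-second note = 1; thirty-second note = 1.
Altogether 8 + 24 + 24 + 16 + 6 + 1 + 1 = 80.
80 equals 80, so the answer is Yes.

Yes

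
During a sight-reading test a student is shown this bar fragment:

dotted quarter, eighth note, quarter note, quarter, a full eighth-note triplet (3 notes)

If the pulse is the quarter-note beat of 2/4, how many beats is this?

5

One quarter-note beat = 2 eighth notes.
Each duration in eighth notes: dotted quarter = 3; eighth note = 1; quarter note = 2; quarter = 2; a full eighth-note triplet (3 notes) (three triplet eighths span one quarter) = 2.
Total: 3 + 1 + 2 + 2 + 2 = 10.
10 ÷ 2 = 5 beats.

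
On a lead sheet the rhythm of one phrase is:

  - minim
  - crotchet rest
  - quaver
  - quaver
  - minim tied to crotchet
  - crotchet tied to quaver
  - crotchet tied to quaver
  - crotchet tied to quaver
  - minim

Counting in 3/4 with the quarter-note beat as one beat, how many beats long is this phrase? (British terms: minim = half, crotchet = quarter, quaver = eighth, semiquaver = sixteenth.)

One quarter-note beat = 2 eighth notes.
Express everything in eighth notes: minim = 4; crotchet rest = 2; quaver = 1; quaver = 1; minim tied to crotchet (minim + crotchet) = 6; crotchet tied to quaver (crotchet + quaver) = 3; crotchet tied to quaver (crotchet + quaver) = 3; crotchet tied to quaver (crotchet + quaver) = 3; minim = 4.
Sum: 4 + 2 + 1 + 1 + 6 + 3 + 3 + 3 + 4 = 27.
27 ÷ 2 = 13.5 beats.

13.5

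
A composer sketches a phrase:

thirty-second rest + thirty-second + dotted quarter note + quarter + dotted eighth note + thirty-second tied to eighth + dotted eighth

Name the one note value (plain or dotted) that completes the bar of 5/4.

The bar of 5/4 = 40 thirty-second notes.
Convert each value to thirty-second notes: thirty-second rest = 1; thirty-second = 1; dotted quarter note = 12; quarter = 8; dotted eighth note = 6; thirty-second tied to eighth (thirty-second + eighth) = 5; dotted eighth = 6.
Adding: 1 + 1 + 12 + 8 + 6 + 5 + 6 = 39.
Remaining: 40 − 39 = 1 thirty-second note, which is a thirty-second note.

thirty-second note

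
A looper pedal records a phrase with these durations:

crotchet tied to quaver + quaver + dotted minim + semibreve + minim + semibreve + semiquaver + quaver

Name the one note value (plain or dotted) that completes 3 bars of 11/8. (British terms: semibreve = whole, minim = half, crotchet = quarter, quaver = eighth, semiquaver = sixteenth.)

3 bars of 11/8 = 66 sixteenth notes.
In sixteenth notes: crotchet tied to quaver (crotchet + quaver) = 6; quaver = 2; dotted minim = 12; semibreve = 16; minim = 8; semibreve = 16; semiquaver = 1; quaver = 2.
Total: 6 + 2 + 12 + 16 + 8 + 16 + 1 + 2 = 63.
Remaining: 66 − 63 = 3 sixteenth notes, which is a dotted eighth note.

dotted eighth note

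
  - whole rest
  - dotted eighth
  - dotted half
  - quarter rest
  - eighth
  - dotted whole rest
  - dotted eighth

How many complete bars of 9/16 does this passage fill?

One bar of 9/16 = 9 sixteenth notes.
Working in sixteenth notes: whole rest = 16; dotted eighth = 3; dotted half = 12; quarter rest = 4; eighth = 2; dotted whole rest = 24; dotted eighth = 3.
Altogether 16 + 3 + 12 + 4 + 2 + 24 + 3 = 64.
64 ÷ 9 = 7 complete bars with 1 left over.

7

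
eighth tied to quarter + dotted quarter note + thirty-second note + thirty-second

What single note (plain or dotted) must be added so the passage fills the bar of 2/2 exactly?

dotted eighth note

The bar of 2/2 = 32 thirty-second notes.
In thirty-second notes: eighth tied to quarter (eighth + quarter) = 12; dotted quarter note = 12; thirty-second note = 1; thirty-second = 1.
Adding: 12 + 12 + 1 + 1 = 26.
Remaining: 32 − 26 = 6 thirty-second notes, which is a dotted eighth note.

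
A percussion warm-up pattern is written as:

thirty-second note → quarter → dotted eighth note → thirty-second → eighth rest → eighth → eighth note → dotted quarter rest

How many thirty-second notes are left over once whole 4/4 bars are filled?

One bar of 4/4 = 32 thirty-second notes.
Working in thirty-second notes: thirty-second note = 1; quarter = 8; dotted eighth note = 6; thirty-second = 1; eighth rest = 4; eighth = 4; eighth note = 4; dotted quarter rest = 12.
Sum: 1 + 8 + 6 + 1 + 4 + 4 + 4 + 12 = 40.
40 ÷ 32 = 1 complete bar with 8 thirty-second notes remaining.

8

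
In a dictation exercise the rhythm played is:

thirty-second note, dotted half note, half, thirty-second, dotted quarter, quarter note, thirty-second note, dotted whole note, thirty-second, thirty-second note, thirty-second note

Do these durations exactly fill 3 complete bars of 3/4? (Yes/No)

One bar of 3/4 = 24 thirty-second notes, so 3 bars = 72.
Express everything in thirty-second notes: thirty-second note = 1; dotted half note = 24; half = 16; thirty-second = 1; dotted quarter = 12; quarter note = 8; thirty-second note = 1; dotted whole note = 48; thirty-second = 1; thirty-second note = 1; thirty-second note = 1.
Total: 1 + 24 + 16 + 1 + 12 + 8 + 1 + 48 + 1 + 1 + 1 = 114.
114 exceeds 72, so the answer is No.

No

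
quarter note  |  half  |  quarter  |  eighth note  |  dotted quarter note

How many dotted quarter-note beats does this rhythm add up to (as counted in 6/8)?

4

One dotted quarter-note beat = 3 eighth notes.
Convert each value to eighth notes: quarter note = 2; half = 4; quarter = 2; eighth note = 1; dotted quarter note = 3.
Altogether 2 + 4 + 2 + 1 + 3 = 12.
12 ÷ 3 = 4 beats.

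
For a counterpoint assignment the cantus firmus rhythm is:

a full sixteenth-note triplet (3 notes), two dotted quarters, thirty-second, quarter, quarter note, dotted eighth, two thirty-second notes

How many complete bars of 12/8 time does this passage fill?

One bar of 12/8 = 48 thirty-second notes.
Working in thirty-second notes: a full sixteenth-note triplet (3 notes) (three triplet sixteenths span one eighth) = 4; dotted quarter = 12; dotted quarter = 12; thirty-second = 1; quarter = 8; quarter note = 8; dotted eighth = 6; thirty-second note = 1; thirty-second note = 1.
Sum: 4 + 12 + 12 + 1 + 8 + 8 + 6 + 1 + 1 = 53.
53 ÷ 48 = 1 complete bar with 5 left over.

1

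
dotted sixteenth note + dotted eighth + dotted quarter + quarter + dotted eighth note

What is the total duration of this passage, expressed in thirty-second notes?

35

Convert each value to thirty-second notes: dotted sixteenth note = 3; dotted eighth = 6; dotted quarter = 12; quarter = 8; dotted eighth note = 6.
Total: 3 + 6 + 12 + 8 + 6 = 35 thirty-second notes.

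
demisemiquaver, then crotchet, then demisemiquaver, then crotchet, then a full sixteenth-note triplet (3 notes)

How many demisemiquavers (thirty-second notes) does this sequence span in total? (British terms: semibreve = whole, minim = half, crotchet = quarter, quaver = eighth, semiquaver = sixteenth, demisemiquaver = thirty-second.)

Express everything in thirty-second notes: demisemiquaver = 1; crotchet = 8; demisemiquaver = 1; crotchet = 8; a full sixteenth-note triplet (3 notes) (three triplet sixteenths span one eighth) = 4.
Sum: 1 + 8 + 1 + 8 + 4 = 22 thirty-second notes.

22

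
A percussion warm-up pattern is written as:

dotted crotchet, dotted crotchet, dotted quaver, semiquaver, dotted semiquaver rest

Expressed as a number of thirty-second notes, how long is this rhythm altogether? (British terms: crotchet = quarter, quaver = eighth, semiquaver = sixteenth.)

Working in thirty-second notes: dotted crotchet = 12; dotted crotchet = 12; dotted quaver = 6; semiquaver = 2; dotted semiquaver rest = 3.
Total: 12 + 12 + 6 + 2 + 3 = 35 thirty-second notes.

35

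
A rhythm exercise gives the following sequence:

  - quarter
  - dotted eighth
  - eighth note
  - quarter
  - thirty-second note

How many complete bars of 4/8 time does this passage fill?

One bar of 4/8 = 16 thirty-second notes.
Each duration in thirty-second notes: quarter = 8; dotted eighth = 6; eighth note = 4; quarter = 8; thirty-second note = 1.
Total: 8 + 6 + 4 + 8 + 1 = 27.
27 ÷ 16 = 1 complete bar with 11 left over.

1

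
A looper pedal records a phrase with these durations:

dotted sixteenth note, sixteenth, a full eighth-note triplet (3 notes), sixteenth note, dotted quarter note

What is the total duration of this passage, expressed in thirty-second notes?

27

In thirty-second notes: dotted sixteenth note = 3; sixteenth = 2; a full eighth-note triplet (3 notes) (three triplet eighths span one quarter) = 8; sixteenth note = 2; dotted quarter note = 12.
Total: 3 + 2 + 8 + 2 + 12 = 27 thirty-second notes.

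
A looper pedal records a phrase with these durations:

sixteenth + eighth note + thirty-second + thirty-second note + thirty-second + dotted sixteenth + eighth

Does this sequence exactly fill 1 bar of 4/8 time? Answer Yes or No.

Yes

One bar of 4/8 = 16 thirty-second notes.
Express everything in thirty-second notes: sixteenth = 2; eighth note = 4; thirty-second = 1; thirty-second note = 1; thirty-second = 1; dotted sixteenth = 3; eighth = 4.
Altogether 2 + 4 + 1 + 1 + 1 + 3 + 4 = 16.
16 equals 16, so the answer is Yes.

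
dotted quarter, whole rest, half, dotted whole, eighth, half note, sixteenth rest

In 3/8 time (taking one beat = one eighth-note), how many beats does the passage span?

One eighth-note beat = 2 sixteenth notes.
Express everything in sixteenth notes: dotted quarter = 6; whole rest = 16; half = 8; dotted whole = 24; eighth = 2; half note = 8; sixteenth rest = 1.
Adding: 6 + 16 + 8 + 24 + 2 + 8 + 1 = 65.
65 ÷ 2 = 32.5 beats.

32.5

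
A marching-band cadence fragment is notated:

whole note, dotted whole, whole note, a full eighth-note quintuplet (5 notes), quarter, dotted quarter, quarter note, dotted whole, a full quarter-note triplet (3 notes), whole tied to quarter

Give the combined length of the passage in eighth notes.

Working in eighth notes: whole note = 8; dotted whole = 12; whole note = 8; a full eighth-note quintuplet (5 notes) (five quintuplet eighths span one half) = 4; quarter = 2; dotted quarter = 3; quarter note = 2; dotted whole = 12; a full quarter-note triplet (3 notes) (three triplet quarters span one half) = 4; whole tied to quarter (whole + quarter) = 10.
Adding: 8 + 12 + 8 + 4 + 2 + 3 + 2 + 12 + 4 + 10 = 65 eighth notes.

65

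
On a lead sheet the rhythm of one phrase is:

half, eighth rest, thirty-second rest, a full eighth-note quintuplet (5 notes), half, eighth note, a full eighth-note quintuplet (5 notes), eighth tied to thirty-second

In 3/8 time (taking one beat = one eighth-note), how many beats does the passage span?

19.5

One eighth-note beat = 4 thirty-second notes.
Working in thirty-second notes: half = 16; eighth rest = 4; thirty-second rest = 1; a full eighth-note quintuplet (5 notes) (five quintuplet eighths span one half) = 16; half = 16; eighth note = 4; a full eighth-note quintuplet (5 notes) (five quintuplet eighths span one half) = 16; eighth tied to thirty-second (eighth + thirty-second) = 5.
Adding: 16 + 4 + 1 + 16 + 16 + 4 + 16 + 5 = 78.
78 ÷ 4 = 19.5 beats.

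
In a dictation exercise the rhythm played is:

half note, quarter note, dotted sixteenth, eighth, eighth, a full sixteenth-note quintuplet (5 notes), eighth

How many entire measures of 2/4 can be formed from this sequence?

One bar of 2/4 = 16 thirty-second notes.
In thirty-second notes: half note = 16; quarter note = 8; dotted sixteenth = 3; eighth = 4; eighth = 4; a full sixteenth-note quintuplet (5 notes) (five quintuplet sixteenths span one quarter) = 8; eighth = 4.
Altogether 16 + 8 + 3 + 4 + 4 + 8 + 4 = 47.
47 ÷ 16 = 2 complete bars with 15 left over.

2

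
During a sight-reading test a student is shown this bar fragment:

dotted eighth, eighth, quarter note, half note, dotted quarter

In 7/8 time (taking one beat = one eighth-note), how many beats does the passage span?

11.5

One eighth-note beat = 2 sixteenth notes.
Convert each value to sixteenth notes: dotted eighth = 3; eighth = 2; quarter note = 4; half note = 8; dotted quarter = 6.
Altogether 3 + 2 + 4 + 8 + 6 = 23.
23 ÷ 2 = 11.5 beats.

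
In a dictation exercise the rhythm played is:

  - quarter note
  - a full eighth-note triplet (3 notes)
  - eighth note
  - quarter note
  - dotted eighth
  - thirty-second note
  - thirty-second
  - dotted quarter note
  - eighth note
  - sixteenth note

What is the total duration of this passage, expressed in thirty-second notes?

Express everything in thirty-second notes: quarter note = 8; a full eighth-note triplet (3 notes) (three triplet eighths span one quarter) = 8; eighth note = 4; quarter note = 8; dotted eighth = 6; thirty-second note = 1; thirty-second = 1; dotted quarter note = 12; eighth note = 4; sixteenth note = 2.
Total: 8 + 8 + 4 + 8 + 6 + 1 + 1 + 12 + 4 + 2 = 54 thirty-second notes.

54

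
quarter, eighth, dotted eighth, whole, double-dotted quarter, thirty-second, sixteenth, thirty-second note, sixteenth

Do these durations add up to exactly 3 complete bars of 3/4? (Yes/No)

No

One bar of 3/4 = 24 thirty-second notes, so 3 bars = 72.
Convert each value to thirty-second notes: quarter = 8; eighth = 4; dotted eighth = 6; whole = 32; double-dotted quarter = 14; thirty-second = 1; sixteenth = 2; thirty-second note = 1; sixteenth = 2.
Sum: 8 + 4 + 6 + 32 + 14 + 1 + 2 + 1 + 2 = 70.
70 falls short of 72, so the answer is No.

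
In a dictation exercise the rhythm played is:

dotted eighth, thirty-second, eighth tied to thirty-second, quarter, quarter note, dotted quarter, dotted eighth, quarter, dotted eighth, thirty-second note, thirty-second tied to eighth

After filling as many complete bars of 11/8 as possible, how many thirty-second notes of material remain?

22

One bar of 11/8 = 44 thirty-second notes.
Working in thirty-second notes: dotted eighth = 6; thirty-second = 1; eighth tied to thirty-second (eighth + thirty-second) = 5; quarter = 8; quarter note = 8; dotted quarter = 12; dotted eighth = 6; quarter = 8; dotted eighth = 6; thirty-second note = 1; thirty-second tied to eighth (thirty-second + eighth) = 5.
Adding: 6 + 1 + 5 + 8 + 8 + 12 + 6 + 8 + 6 + 1 + 5 = 66.
66 ÷ 44 = 1 complete bar with 22 thirty-second notes remaining.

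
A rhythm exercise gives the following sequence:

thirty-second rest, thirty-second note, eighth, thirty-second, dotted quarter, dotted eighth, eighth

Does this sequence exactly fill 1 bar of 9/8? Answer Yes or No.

One bar of 9/8 = 36 thirty-second notes.
Each duration in thirty-second notes: thirty-second rest = 1; thirty-second note = 1; eighth = 4; thirty-second = 1; dotted quarter = 12; dotted eighth = 6; eighth = 4.
Altogether 1 + 1 + 4 + 1 + 12 + 6 + 4 = 29.
29 falls short of 36, so the answer is No.

No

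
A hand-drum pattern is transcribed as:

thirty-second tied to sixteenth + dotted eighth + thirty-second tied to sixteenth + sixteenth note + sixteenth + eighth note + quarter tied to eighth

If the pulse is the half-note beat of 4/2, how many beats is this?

One half-note beat = 16 thirty-second notes.
Working in thirty-second notes: thirty-second tied to sixteenth (thirty-second + sixteenth) = 3; dotted eighth = 6; thirty-second tied to sixteenth (thirty-second + sixteenth) = 3; sixteenth note = 2; sixteenth = 2; eighth note = 4; quarter tied to eighth (quarter + eighth) = 12.
Total: 3 + 6 + 3 + 2 + 2 + 4 + 12 = 32.
32 ÷ 16 = 2 beats.

2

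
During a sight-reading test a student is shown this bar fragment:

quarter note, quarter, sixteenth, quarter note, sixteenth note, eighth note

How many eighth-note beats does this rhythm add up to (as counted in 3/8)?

One eighth-note beat = 2 sixteenth notes.
Express everything in sixteenth notes: quarter note = 4; quarter = 4; sixteenth = 1; quarter note = 4; sixteenth note = 1; eighth note = 2.
Sum: 4 + 4 + 1 + 4 + 1 + 2 = 16.
16 ÷ 2 = 8 beats.

8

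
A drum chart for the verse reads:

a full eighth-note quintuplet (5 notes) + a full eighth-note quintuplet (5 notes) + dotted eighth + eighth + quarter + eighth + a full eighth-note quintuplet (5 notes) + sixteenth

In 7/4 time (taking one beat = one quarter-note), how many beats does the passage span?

9

One quarter-note beat = 4 sixteenth notes.
Working in sixteenth notes: a full eighth-note quintuplet (5 notes) (five quintuplet eighths span one half) = 8; a full eighth-note quintuplet (5 notes) (five quintuplet eighths span one half) = 8; dotted eighth = 3; eighth = 2; quarter = 4; eighth = 2; a full eighth-note quintuplet (5 notes) (five quintuplet eighths span one half) = 8; sixteenth = 1.
Altogether 8 + 8 + 3 + 2 + 4 + 2 + 8 + 1 = 36.
36 ÷ 4 = 9 beats.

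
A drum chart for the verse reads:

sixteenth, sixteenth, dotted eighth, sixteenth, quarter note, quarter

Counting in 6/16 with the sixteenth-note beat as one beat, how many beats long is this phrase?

14

One sixteenth-note beat = 2 thirty-second notes.
Express everything in thirty-second notes: sixteenth = 2; sixteenth = 2; dotted eighth = 6; sixteenth = 2; quarter note = 8; quarter = 8.
Sum: 2 + 2 + 6 + 2 + 8 + 8 = 28.
28 ÷ 2 = 14 beats.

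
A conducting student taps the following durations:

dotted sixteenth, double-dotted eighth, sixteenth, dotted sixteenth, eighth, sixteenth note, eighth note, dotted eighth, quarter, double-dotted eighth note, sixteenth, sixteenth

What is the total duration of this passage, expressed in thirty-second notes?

50

In thirty-second notes: dotted sixteenth = 3; double-dotted eighth = 7; sixteenth = 2; dotted sixteenth = 3; eighth = 4; sixteenth note = 2; eighth note = 4; dotted eighth = 6; quarter = 8; double-dotted eighth note = 7; sixteenth = 2; sixteenth = 2.
Adding: 3 + 7 + 2 + 3 + 4 + 2 + 4 + 6 + 8 + 7 + 2 + 2 = 50 thirty-second notes.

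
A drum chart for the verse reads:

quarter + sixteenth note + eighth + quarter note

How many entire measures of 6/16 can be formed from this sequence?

One bar of 6/16 = 6 sixteenth notes.
Each duration in sixteenth notes: quarter = 4; sixteenth note = 1; eighth = 2; quarter note = 4.
Adding: 4 + 1 + 2 + 4 = 11.
11 ÷ 6 = 1 complete bar with 5 left over.

1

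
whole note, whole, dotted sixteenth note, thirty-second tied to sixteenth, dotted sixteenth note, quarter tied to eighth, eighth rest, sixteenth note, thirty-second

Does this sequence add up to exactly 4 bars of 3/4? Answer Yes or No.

No

One bar of 3/4 = 24 thirty-second notes, so 4 bars = 96.
Convert each value to thirty-second notes: whole note = 32; whole = 32; dotted sixteenth note = 3; thirty-second tied to sixteenth (thirty-second + sixteenth) = 3; dotted sixteenth note = 3; quarter tied to eighth (quarter + eighth) = 12; eighth rest = 4; sixteenth note = 2; thirty-second = 1.
Adding: 32 + 32 + 3 + 3 + 3 + 12 + 4 + 2 + 1 = 92.
92 falls short of 96, so the answer is No.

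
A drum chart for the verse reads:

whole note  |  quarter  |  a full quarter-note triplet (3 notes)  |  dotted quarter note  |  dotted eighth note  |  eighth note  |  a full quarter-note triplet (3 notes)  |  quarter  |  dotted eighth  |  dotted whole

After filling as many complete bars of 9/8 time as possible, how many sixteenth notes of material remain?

One bar of 9/8 = 18 sixteenth notes.
Each duration in sixteenth notes: whole note = 16; quarter = 4; a full quarter-note triplet (3 notes) (three triplet quarters span one half) = 8; dotted quarter note = 6; dotted eighth note = 3; eighth note = 2; a full quarter-note triplet (3 notes) (three triplet quarters span one half) = 8; quarter = 4; dotted eighth = 3; dotted whole = 24.
Sum: 16 + 4 + 8 + 6 + 3 + 2 + 8 + 4 + 3 + 24 = 78.
78 ÷ 18 = 4 complete bars with 6 sixteenth notes remaining.

6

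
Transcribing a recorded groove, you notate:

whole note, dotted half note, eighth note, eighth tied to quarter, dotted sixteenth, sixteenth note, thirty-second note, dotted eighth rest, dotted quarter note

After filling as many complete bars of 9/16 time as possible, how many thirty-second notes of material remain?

One bar of 9/16 = 18 thirty-second notes.
In thirty-second notes: whole note = 32; dotted half note = 24; eighth note = 4; eighth tied to quarter (eighth + quarter) = 12; dotted sixteenth = 3; sixteenth note = 2; thirty-second note = 1; dotted eighth rest = 6; dotted quarter note = 12.
Adding: 32 + 24 + 4 + 12 + 3 + 2 + 1 + 6 + 12 = 96.
96 ÷ 18 = 5 complete bars with 6 thirty-second notes remaining.

6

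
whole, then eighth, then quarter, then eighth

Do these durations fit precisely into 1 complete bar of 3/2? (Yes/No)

Yes

One bar of 3/2 = 12 eighth notes.
Working in eighth notes: whole = 8; eighth = 1; quarter = 2; eighth = 1.
Sum: 8 + 1 + 2 + 1 = 12.
12 equals 12, so the answer is Yes.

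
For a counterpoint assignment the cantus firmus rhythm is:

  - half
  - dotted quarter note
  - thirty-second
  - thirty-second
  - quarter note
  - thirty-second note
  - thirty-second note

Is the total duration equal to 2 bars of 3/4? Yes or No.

One bar of 3/4 = 24 thirty-second notes, so 2 bars = 48.
In thirty-second notes: half = 16; dotted quarter note = 12; thirty-second = 1; thirty-second = 1; quarter note = 8; thirty-second note = 1; thirty-second note = 1.
Adding: 16 + 12 + 1 + 1 + 8 + 1 + 1 = 40.
40 falls short of 48, so the answer is No.

No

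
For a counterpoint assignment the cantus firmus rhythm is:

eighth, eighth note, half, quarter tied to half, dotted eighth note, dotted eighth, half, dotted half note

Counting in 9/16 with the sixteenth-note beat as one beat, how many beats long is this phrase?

50

One sixteenth-note beat = 2 thirty-second notes.
Each duration in thirty-second notes: eighth = 4; eighth note = 4; half = 16; quarter tied to half (quarter + half) = 24; dotted eighth note = 6; dotted eighth = 6; half = 16; dotted half note = 24.
Sum: 4 + 4 + 16 + 24 + 6 + 6 + 16 + 24 = 100.
100 ÷ 2 = 50 beats.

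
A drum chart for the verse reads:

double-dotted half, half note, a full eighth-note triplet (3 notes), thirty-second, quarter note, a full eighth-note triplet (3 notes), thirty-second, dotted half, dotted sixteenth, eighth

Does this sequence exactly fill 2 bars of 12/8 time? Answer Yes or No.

No

One bar of 12/8 = 48 thirty-second notes, so 2 bars = 96.
Working in thirty-second notes: double-dotted half = 28; half note = 16; a full eighth-note triplet (3 notes) (three triplet eighths span one quarter) = 8; thirty-second = 1; quarter note = 8; a full eighth-note triplet (3 notes) (three triplet eighths span one quarter) = 8; thirty-second = 1; dotted half = 24; dotted sixteenth = 3; eighth = 4.
Altogether 28 + 16 + 8 + 1 + 8 + 8 + 1 + 24 + 3 + 4 = 101.
101 exceeds 96, so the answer is No.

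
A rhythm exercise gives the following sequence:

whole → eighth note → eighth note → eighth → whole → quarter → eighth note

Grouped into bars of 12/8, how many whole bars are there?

1

One bar of 12/8 = 12 eighth notes.
Express everything in eighth notes: whole = 8; eighth note = 1; eighth note = 1; eighth = 1; whole = 8; quarter = 2; eighth note = 1.
Sum: 8 + 1 + 1 + 1 + 8 + 2 + 1 = 22.
22 ÷ 12 = 1 complete bar with 10 left over.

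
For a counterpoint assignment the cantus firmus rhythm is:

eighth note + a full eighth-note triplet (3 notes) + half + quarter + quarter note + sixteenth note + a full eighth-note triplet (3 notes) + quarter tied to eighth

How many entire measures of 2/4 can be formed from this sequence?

One bar of 2/4 = 8 sixteenth notes.
Each duration in sixteenth notes: eighth note = 2; a full eighth-note triplet (3 notes) (three triplet eighths span one quarter) = 4; half = 8; quarter = 4; quarter note = 4; sixteenth note = 1; a full eighth-note triplet (3 notes) (three triplet eighths span one quarter) = 4; quarter tied to eighth (quarter + eighth) = 6.
Sum: 2 + 4 + 8 + 4 + 4 + 1 + 4 + 6 = 33.
33 ÷ 8 = 4 complete bars with 1 left over.

4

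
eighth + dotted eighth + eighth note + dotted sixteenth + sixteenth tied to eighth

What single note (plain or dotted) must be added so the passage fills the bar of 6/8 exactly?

thirty-second note

The bar of 6/8 = 24 thirty-second notes.
Convert each value to thirty-second notes: eighth = 4; dotted eighth = 6; eighth note = 4; dotted sixteenth = 3; sixteenth tied to eighth (sixteenth + eighth) = 6.
Adding: 4 + 6 + 4 + 3 + 6 = 23.
Remaining: 24 − 23 = 1 thirty-second note, which is a thirty-second note.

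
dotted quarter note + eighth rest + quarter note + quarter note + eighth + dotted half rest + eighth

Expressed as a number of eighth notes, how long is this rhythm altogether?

Working in eighth notes: dotted quarter note = 3; eighth rest = 1; quarter note = 2; quarter note = 2; eighth = 1; dotted half rest = 6; eighth = 1.
Adding: 3 + 1 + 2 + 2 + 1 + 6 + 1 = 16 eighth notes.

16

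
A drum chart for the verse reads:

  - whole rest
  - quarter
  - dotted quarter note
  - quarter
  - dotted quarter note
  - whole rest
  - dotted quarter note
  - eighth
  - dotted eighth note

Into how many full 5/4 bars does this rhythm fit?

3

One bar of 5/4 = 20 sixteenth notes.
In sixteenth notes: whole rest = 16; quarter = 4; dotted quarter note = 6; quarter = 4; dotted quarter note = 6; whole rest = 16; dotted quarter note = 6; eighth = 2; dotted eighth note = 3.
Sum: 16 + 4 + 6 + 4 + 6 + 16 + 6 + 2 + 3 = 63.
63 ÷ 20 = 3 complete bars with 3 left over.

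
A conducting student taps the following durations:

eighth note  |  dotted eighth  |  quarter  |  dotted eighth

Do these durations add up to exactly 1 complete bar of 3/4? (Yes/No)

Yes

One bar of 3/4 = 12 sixteenth notes.
Express everything in sixteenth notes: eighth note = 2; dotted eighth = 3; quarter = 4; dotted eighth = 3.
Altogether 2 + 3 + 4 + 3 = 12.
12 equals 12, so the answer is Yes.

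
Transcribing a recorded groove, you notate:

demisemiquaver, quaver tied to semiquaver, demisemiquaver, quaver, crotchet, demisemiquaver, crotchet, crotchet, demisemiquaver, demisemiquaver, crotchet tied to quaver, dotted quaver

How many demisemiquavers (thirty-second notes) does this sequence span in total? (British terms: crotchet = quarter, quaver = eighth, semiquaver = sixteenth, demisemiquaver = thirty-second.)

Working in thirty-second notes: demisemiquaver = 1; quaver tied to semiquaver (quaver + semiquaver) = 6; demisemiquaver = 1; quaver = 4; crotchet = 8; demisemiquaver = 1; crotchet = 8; crotchet = 8; demisemiquaver = 1; demisemiquaver = 1; crotchet tied to quaver (crotchet + quaver) = 12; dotted quaver = 6.
Adding: 1 + 6 + 1 + 4 + 8 + 1 + 8 + 8 + 1 + 1 + 12 + 6 = 57 thirty-second notes.

57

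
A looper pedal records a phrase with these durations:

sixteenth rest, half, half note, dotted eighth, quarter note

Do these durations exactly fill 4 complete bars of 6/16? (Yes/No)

One bar of 6/16 = 6 sixteenth notes, so 4 bars = 24.
Express everything in sixteenth notes: sixteenth rest = 1; half = 8; half note = 8; dotted eighth = 3; quarter note = 4.
Adding: 1 + 8 + 8 + 3 + 4 = 24.
24 equals 24, so the answer is Yes.

Yes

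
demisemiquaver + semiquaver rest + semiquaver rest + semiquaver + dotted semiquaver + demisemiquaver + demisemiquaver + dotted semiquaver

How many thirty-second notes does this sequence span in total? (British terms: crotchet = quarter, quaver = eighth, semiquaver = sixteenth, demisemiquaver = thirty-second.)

15

Express everything in thirty-second notes: demisemiquaver = 1; semiquaver rest = 2; semiquaver rest = 2; semiquaver = 2; dotted semiquaver = 3; demisemiquaver = 1; demisemiquaver = 1; dotted semiquaver = 3.
Altogether 1 + 2 + 2 + 2 + 3 + 1 + 1 + 3 = 15 thirty-second notes.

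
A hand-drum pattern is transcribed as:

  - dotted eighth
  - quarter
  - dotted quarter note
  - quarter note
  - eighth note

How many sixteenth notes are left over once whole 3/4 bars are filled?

One bar of 3/4 = 12 sixteenth notes.
Express everything in sixteenth notes: dotted eighth = 3; quarter = 4; dotted quarter note = 6; quarter note = 4; eighth note = 2.
Adding: 3 + 4 + 6 + 4 + 2 = 19.
19 ÷ 12 = 1 complete bar with 7 sixteenth notes remaining.

7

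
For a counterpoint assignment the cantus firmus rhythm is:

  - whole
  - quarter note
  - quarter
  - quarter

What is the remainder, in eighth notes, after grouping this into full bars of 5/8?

4

One bar of 5/8 = 5 eighth notes.
In eighth notes: whole = 8; quarter note = 2; quarter = 2; quarter = 2.
Adding: 8 + 2 + 2 + 2 = 14.
14 ÷ 5 = 2 complete bars with 4 eighth notes remaining.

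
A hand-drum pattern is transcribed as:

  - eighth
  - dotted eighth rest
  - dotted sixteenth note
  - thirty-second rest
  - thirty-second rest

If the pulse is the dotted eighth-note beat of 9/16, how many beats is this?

2.5

One dotted eighth-note beat = 6 thirty-second notes.
Working in thirty-second notes: eighth = 4; dotted eighth rest = 6; dotted sixteenth note = 3; thirty-second rest = 1; thirty-second rest = 1.
Adding: 4 + 6 + 3 + 1 + 1 = 15.
15 ÷ 6 = 2.5 beats.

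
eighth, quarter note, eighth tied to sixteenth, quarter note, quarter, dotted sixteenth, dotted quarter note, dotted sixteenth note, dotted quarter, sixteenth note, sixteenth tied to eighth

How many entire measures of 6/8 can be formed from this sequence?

One bar of 6/8 = 24 thirty-second notes.
Each duration in thirty-second notes: eighth = 4; quarter note = 8; eighth tied to sixteenth (eighth + sixteenth) = 6; quarter note = 8; quarter = 8; dotted sixteenth = 3; dotted quarter note = 12; dotted sixteenth note = 3; dotted quarter = 12; sixteenth note = 2; sixteenth tied to eighth (sixteenth + eighth) = 6.
Adding: 4 + 8 + 6 + 8 + 8 + 3 + 12 + 3 + 12 + 2 + 6 = 72.
72 ÷ 24 = 3 complete bars with 0 left over.

3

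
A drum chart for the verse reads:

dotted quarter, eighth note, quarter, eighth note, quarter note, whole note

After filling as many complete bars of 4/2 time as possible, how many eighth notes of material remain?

1

One bar of 4/2 = 16 eighth notes.
Working in eighth notes: dotted quarter = 3; eighth note = 1; quarter = 2; eighth note = 1; quarter note = 2; whole note = 8.
Sum: 3 + 1 + 2 + 1 + 2 + 8 = 17.
17 ÷ 16 = 1 complete bar with 1 eighth note remaining.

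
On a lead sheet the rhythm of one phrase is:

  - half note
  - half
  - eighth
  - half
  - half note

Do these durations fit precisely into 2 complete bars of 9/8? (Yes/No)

One bar of 9/8 = 9 eighth notes, so 2 bars = 18.
Working in eighth notes: half note = 4; half = 4; eighth = 1; half = 4; half note = 4.
Adding: 4 + 4 + 1 + 4 + 4 = 17.
17 falls short of 18, so the answer is No.

No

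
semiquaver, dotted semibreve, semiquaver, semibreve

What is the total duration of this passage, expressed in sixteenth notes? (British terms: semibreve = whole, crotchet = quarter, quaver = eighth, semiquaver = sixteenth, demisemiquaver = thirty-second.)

Working in sixteenth notes: semiquaver = 1; dotted semibreve = 24; semiquaver = 1; semibreve = 16.
Sum: 1 + 24 + 1 + 16 = 42 sixteenth notes.

42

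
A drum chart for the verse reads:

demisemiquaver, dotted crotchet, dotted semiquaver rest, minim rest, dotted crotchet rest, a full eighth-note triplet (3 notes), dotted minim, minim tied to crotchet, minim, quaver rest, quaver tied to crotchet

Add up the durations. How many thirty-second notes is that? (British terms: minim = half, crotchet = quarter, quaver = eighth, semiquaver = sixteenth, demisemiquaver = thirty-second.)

In thirty-second notes: demisemiquaver = 1; dotted crotchet = 12; dotted semiquaver rest = 3; minim rest = 16; dotted crotchet rest = 12; a full eighth-note triplet (3 notes) (three triplet eighths span one quarter) = 8; dotted minim = 24; minim tied to crotchet (minim + crotchet) = 24; minim = 16; quaver rest = 4; quaver tied to crotchet (quaver + crotchet) = 12.
Altogether 1 + 12 + 3 + 16 + 12 + 8 + 24 + 24 + 16 + 4 + 12 = 132 thirty-second notes.

132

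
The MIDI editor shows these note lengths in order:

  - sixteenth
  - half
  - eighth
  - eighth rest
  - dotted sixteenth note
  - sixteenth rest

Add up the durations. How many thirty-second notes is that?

Express everything in thirty-second notes: sixteenth = 2; half = 16; eighth = 4; eighth rest = 4; dotted sixteenth note = 3; sixteenth rest = 2.
Altogether 2 + 16 + 4 + 4 + 3 + 2 = 31 thirty-second notes.

31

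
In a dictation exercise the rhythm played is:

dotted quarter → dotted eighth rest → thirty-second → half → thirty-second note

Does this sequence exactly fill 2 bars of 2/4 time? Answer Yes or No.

One bar of 2/4 = 16 thirty-second notes, so 2 bars = 32.
Each duration in thirty-second notes: dotted quarter = 12; dotted eighth rest = 6; thirty-second = 1; half = 16; thirty-second note = 1.
Adding: 12 + 6 + 1 + 16 + 1 = 36.
36 exceeds 32, so the answer is No.

No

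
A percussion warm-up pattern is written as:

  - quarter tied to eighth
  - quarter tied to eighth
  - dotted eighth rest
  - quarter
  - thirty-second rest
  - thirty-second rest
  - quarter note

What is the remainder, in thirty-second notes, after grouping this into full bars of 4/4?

16

One bar of 4/4 = 32 thirty-second notes.
Convert each value to thirty-second notes: quarter tied to eighth (quarter + eighth) = 12; quarter tied to eighth (quarter + eighth) = 12; dotted eighth rest = 6; quarter = 8; thirty-second rest = 1; thirty-second rest = 1; quarter note = 8.
Sum: 12 + 12 + 6 + 8 + 1 + 1 + 8 = 48.
48 ÷ 32 = 1 complete bar with 16 thirty-second notes remaining.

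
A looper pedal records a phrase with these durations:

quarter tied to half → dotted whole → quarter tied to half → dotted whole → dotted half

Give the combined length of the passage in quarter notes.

21

Convert each value to quarter notes: quarter tied to half (quarter + half) = 3; dotted whole = 6; quarter tied to half (quarter + half) = 3; dotted whole = 6; dotted half = 3.
Adding: 3 + 6 + 3 + 6 + 3 = 21 quarter notes.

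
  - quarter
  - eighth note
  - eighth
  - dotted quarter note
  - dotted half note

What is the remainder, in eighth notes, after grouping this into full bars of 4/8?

One bar of 4/8 = 4 eighth notes.
Working in eighth notes: quarter = 2; eighth note = 1; eighth = 1; dotted quarter note = 3; dotted half note = 6.
Adding: 2 + 1 + 1 + 3 + 6 = 13.
13 ÷ 4 = 3 complete bars with 1 eighth note remaining.

1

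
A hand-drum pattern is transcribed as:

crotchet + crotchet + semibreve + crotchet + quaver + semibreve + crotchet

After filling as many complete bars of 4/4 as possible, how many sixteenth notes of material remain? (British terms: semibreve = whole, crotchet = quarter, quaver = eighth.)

One bar of 4/4 = 8 eighth notes.
Convert each value to eighth notes: crotchet = 2; crotchet = 2; semibreve = 8; crotchet = 2; quaver = 1; semibreve = 8; crotchet = 2.
Altogether 2 + 2 + 8 + 2 + 1 + 8 + 2 = 25.
25 ÷ 8 = 3 complete bars with 1 eighth note remaining = 2 sixteenth notes.

2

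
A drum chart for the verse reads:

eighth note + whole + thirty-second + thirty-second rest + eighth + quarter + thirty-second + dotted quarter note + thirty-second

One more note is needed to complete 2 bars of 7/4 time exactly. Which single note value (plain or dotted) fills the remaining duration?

2 bars of 7/4 = 112 thirty-second notes.
Working in thirty-second notes: eighth note = 4; whole = 32; thirty-second = 1; thirty-second rest = 1; eighth = 4; quarter = 8; thirty-second = 1; dotted quarter note = 12; thirty-second = 1.
Sum: 4 + 32 + 1 + 1 + 4 + 8 + 1 + 12 + 1 = 64.
Remaining: 112 − 64 = 48 thirty-second notes, which is a dotted whole note.

dotted whole note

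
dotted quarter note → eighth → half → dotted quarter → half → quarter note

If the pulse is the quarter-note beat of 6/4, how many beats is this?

One quarter-note beat = 2 eighth notes.
Each duration in eighth notes: dotted quarter note = 3; eighth = 1; half = 4; dotted quarter = 3; half = 4; quarter note = 2.
Adding: 3 + 1 + 4 + 3 + 4 + 2 = 17.
17 ÷ 2 = 8.5 beats.

8.5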